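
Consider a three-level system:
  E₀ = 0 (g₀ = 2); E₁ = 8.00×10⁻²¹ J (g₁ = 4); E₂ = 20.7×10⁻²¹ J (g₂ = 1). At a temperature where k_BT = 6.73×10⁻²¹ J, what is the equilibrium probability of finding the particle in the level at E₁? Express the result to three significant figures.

Eᵢ/kT = 0, 1.1887, 3.0758.
Z = Σ gᵢe^(−Eᵢ/kT) = 2·e^(−0) + 4·e^(−1.1887) + 1·e^(−3.0758) = 2.0000 + 1.2185 + 0.046153 = 3.2647.
P₁ = g₁ e^(−E₁/kT) / Z = 1.2185/3.2647 = 0.373.

0.373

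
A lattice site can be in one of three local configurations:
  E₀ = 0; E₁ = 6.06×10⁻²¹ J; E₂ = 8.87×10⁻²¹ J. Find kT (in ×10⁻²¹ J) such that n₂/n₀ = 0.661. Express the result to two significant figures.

21 ×10⁻²¹ J

n₂/n₀ = exp[−(E₂−E₀)/kT] = 0.661.
⇒ (E₂−E₀)/kT = ln(1/0.661) = ln(1.513) = 0.4141.
kT = 8.87 ×10⁻²¹ J / 0.4141 = 21 ×10⁻²¹ J.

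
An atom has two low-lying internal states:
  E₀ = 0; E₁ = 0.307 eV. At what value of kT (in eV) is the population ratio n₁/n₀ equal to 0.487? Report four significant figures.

0.4267 eV

n₁/n₀ = exp[−(E₁−E₀)/kT] = 0.487.
⇒ (E₁−E₀)/kT = ln(1/0.487) = ln(2.05339) = 0.719492.
kT = 0.307 eV / 0.719492 = 0.4267 eV.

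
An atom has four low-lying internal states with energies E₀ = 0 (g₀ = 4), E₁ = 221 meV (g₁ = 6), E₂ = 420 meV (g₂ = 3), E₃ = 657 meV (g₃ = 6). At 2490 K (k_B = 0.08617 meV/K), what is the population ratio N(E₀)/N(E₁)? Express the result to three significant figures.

k_BT = 0.08617 × 2490 K = 214.56 meV.
n₀/n₁ = (g₀/g₁) exp[−(E₀−E₁)/kT] = (4/6) × exp(−(-221 meV)/(214.56 meV)) = (4/6) × exp(1.0300) = 1.87.

1.87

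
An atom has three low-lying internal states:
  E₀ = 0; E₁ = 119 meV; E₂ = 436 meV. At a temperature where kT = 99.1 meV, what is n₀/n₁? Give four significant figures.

n₀/n₁ = exp[−(E₀−E₁)/kT] = exp(−(-119 meV)/(99.1 meV)) = exp(1.20081) = 3.323.

3.323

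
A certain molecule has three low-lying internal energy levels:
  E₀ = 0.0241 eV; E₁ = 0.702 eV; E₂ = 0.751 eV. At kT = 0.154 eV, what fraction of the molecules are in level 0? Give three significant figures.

0.979

Eᵢ/kT = 0.15649, 4.5584, 4.8766.
Z = Σ e^(−Eᵢ/kT) = e^(−0.15649) + e^(−4.5584) + e^(−4.8766) = 0.85514 + 0.010479 + 0.0076229 = 0.87324.
P₀ = e^(−E₀/kT) / Z = 0.85514/0.87324 = 0.979.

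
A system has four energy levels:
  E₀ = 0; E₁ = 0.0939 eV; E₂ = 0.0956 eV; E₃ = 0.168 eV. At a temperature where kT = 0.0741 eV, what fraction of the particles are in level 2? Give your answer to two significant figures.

Eᵢ/kT = 0, 1.267, 1.290, 2.267.
Z = Σ e^(−Eᵢ/kT) = e^(−0) + e^(−1.267) + e^(−1.290) + e^(−2.267) = 1.000 + 0.2817 + 0.2753 + 0.1036 = 1.661.
P₂ = e^(−E₂/kT) / Z = 0.2753/1.661 = 0.17.

0.17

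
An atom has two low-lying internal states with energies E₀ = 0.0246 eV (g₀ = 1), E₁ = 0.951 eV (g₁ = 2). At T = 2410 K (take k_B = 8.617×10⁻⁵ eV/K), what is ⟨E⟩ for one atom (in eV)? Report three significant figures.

0.0455 eV

k_BT = 8.617×10⁻⁵ × 2410 K = 0.20767 eV.
Eᵢ/kT = 0.11846, 4.5794.
Z = Σ gᵢe^(−Eᵢ/kT) = 1·e^(−0.11846) + 2·e^(−4.5794) = 0.88829 + 0.020522 = 0.90881.
⟨E⟩ = Σ Eᵢ gᵢe^(−Eᵢ/kT) / Z = (0.0246·0.88829 + 0.951·0.020522) / 0.90881 = 0.0455 eV.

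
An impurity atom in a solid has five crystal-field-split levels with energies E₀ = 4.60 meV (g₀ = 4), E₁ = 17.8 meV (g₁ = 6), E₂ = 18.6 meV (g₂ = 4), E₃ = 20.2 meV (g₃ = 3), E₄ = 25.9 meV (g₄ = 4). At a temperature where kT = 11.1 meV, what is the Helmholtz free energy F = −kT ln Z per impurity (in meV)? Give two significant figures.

-19 meV

Eᵢ/kT = 0.4144, 1.604, 1.676, 1.820, 2.333.
Z = Σ gᵢe^(−Eᵢ/kT) = 4·e^(−0.4144) + 6·e^(−1.604) + 4·e^(−1.676) + 3·e^(−1.820) + 4·e^(−2.333) = 2.643 + 1.207 + 0.7485 + 0.4861 + 0.3880 = 5.473.
F = −kT ln Z = −11.1 × ln(5.473) = −11.1 × 1.700 = -19 meV.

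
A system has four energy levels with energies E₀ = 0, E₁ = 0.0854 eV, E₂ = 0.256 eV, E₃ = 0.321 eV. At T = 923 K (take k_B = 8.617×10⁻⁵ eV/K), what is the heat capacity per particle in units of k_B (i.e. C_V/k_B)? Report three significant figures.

k_BT = 8.617×10⁻⁵ × 923 K = 0.079535 eV.
Eᵢ/kT = 0, 1.0737, 3.2187, 4.0360.
Z = Σ e^(−Eᵢ/kT) = e^(−0) + e^(−1.0737) + e^(−3.2187) + e^(−4.0360) = 1.0000 + 0.34174 + 0.040007 + 0.017668 = 1.3994.
⟨E⟩ = 0.032227 eV, ⟨E²⟩ = 0.0049555 eV².
C_V/k_B = (⟨E²⟩ − ⟨E⟩²)/(kT)² = (0.0049555 − 0.0010386)/0.0063258 = 0.619.

0.619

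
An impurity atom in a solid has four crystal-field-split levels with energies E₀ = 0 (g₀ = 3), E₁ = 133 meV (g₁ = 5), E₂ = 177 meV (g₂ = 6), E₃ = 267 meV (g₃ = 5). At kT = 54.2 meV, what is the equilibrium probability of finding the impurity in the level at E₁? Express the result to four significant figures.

Eᵢ/kT = 0, 2.45387, 3.26568, 4.92620.
Z = Σ gᵢe^(−Eᵢ/kT) = 3·e^(−0) + 5·e^(−2.45387) + 6·e^(−3.26568) + 5·e^(−4.92620) = 3.00000 + 0.429801 + 0.229026 + 0.0362701 = 3.69510.
P₁ = g₁ e^(−E₁/kT) / Z = 0.429801/3.69510 = 0.1163.

0.1163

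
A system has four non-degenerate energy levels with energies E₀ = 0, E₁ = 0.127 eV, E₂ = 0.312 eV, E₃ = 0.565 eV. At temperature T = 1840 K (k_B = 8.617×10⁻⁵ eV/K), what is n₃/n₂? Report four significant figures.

0.2028

k_BT = 8.617×10⁻⁵ × 1840 K = 0.158553 eV.
n₃/n₂ = exp[−(E₃−E₂)/kT] = exp(−(0.253 eV)/(0.158553 eV)) = exp(-1.59568) = 0.2028.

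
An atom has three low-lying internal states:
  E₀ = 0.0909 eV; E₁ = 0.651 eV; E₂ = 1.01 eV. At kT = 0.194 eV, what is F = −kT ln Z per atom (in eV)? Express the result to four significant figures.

Eᵢ/kT = 0.468557, 3.35567, 5.20619.
Z = Σ e^(−Eᵢ/kT) = e^(−0.468557) + e^(−3.35567) + e^(−5.20619) = 0.625905 + 0.0348860 + 0.00548252 = 0.666274.
F = −kT ln Z = −0.194 × ln(0.666274) = −0.194 × -0.406054 = 0.07877 eV.

0.07877 eV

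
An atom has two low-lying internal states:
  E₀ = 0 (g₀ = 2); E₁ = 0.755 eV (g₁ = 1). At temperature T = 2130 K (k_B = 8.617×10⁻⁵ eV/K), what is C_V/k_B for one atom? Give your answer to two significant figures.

k_BT = 8.617×10⁻⁵ × 2130 K = 0.1835 eV.
Eᵢ/kT = 0, 4.114.
Z = Σ gᵢe^(−Eᵢ/kT) = 2·e^(−0) + 1·e^(−4.114) = 2.000 + 0.01634 = 2.016.
⟨E⟩ = 0.006119 eV, ⟨E²⟩ = 0.004620 eV².
C_V/k_B = (⟨E²⟩ − ⟨E⟩²)/(kT)² = (0.004620 − 0.00003744)/0.03367 = 0.14.

0.14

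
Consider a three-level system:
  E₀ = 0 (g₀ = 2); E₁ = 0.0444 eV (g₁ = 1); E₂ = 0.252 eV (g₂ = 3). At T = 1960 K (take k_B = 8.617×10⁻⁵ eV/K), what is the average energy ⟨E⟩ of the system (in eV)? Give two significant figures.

k_BT = 8.617×10⁻⁵ × 1960 K = 0.1689 eV.
Eᵢ/kT = 0, 0.2629, 1.492.
Z = Σ gᵢe^(−Eᵢ/kT) = 2·e^(−0) + 1·e^(−0.2629) + 3·e^(−1.492) = 2.000 + 0.7688 + 0.6748 = 3.444.
⟨E⟩ = Σ Eᵢ gᵢe^(−Eᵢ/kT) / Z = (0·2.000 + 0.0444·0.7688 + 0.252·0.6748) / 3.444 = 0.059 eV.

0.059 eV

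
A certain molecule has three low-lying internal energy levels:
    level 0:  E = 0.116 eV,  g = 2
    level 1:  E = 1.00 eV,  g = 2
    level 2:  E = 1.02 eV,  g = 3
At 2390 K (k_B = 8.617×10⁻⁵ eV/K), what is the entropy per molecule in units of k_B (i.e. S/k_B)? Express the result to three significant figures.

k_BT = 8.617×10⁻⁵ × 2390 K = 0.20595 eV.
Eᵢ/kT = 0.56324, 4.8555, 4.9527.
Z = Σ gᵢe^(−Eᵢ/kT) = 2·e^(−0.56324) + 2·e^(−4.8555) + 3·e^(−4.9527) = 1.1387 + 0.015571 + 0.021193 = 1.1755.
⟨E⟩ = Σ EᵢPᵢ = 0.14400 eV.
S/k_B = ln Z + ⟨E⟩/kT = ln(1.1755) + 0.14400/0.20595 = 0.16169 + 0.69920 = 0.861.

0.861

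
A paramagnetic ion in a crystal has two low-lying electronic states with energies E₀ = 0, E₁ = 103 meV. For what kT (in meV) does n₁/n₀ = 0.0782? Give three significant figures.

n₁/n₀ = exp[−(E₁−E₀)/kT] = 0.0782.
⇒ (E₁−E₀)/kT = ln(1/0.0782) = ln(12.788) = 2.5485.
kT = 103 meV / 2.5485 = 40.4 meV.

40.4 meV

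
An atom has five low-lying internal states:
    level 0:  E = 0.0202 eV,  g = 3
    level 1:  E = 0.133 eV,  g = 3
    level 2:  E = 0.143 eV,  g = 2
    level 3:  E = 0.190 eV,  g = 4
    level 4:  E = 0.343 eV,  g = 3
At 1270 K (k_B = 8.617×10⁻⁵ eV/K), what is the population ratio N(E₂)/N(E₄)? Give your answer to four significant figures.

k_BT = 8.617×10⁻⁵ × 1270 K = 0.109436 eV.
n₂/n₄ = (g₂/g₄) exp[−(E₂−E₄)/kT] = (2/3) × exp(−(-0.200 eV)/(0.109436 eV)) = (2/3) × exp(1.82755) = 4.146.

4.146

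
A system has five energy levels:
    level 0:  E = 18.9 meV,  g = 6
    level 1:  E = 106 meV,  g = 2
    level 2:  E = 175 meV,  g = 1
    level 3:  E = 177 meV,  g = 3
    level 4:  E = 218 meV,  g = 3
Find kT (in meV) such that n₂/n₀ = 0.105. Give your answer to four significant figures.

337.9 meV

n₂/n₀ = (g₂/g₀) exp[−(E₂−E₀)/kT] = 0.105.
⇒ (E₂−E₀)/kT = ln((1/6)/0.105) = ln(1.58730) = 0.462034.
kT = 156.1 meV / 0.462034 = 337.9 meV.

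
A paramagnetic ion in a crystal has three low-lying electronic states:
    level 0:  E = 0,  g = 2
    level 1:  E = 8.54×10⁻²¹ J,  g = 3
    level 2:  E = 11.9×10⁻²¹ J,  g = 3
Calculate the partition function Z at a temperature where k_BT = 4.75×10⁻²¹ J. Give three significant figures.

Z = 2.74

Eᵢ/kT = 0, 1.7979, 2.5053.
Z = Σ gᵢe^(−Eᵢ/kT) = 2·e^(−0) + 3·e^(−1.7979) + 3·e^(−2.5053) = 2.0000 + 0.49694 + 0.24495 = 2.7419.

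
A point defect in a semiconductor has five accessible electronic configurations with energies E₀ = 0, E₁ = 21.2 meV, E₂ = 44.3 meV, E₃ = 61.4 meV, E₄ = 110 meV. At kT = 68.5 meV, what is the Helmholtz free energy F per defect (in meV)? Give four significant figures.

-72.13 meV

Eᵢ/kT = 0, 0.309489, 0.646715, 0.896350, 1.60584.
Z = Σ e^(−Eᵢ/kT) = e^(−0) + e^(−0.309489) + e^(−0.646715) + e^(−0.896350) + e^(−1.60584) = 1.00000 + 0.733822 + 0.523764 + 0.408056 + 0.200721 = 2.86636.
F = −kT ln Z = −68.5 × ln(2.86636) = −68.5 × 1.05304 = -72.13 meV.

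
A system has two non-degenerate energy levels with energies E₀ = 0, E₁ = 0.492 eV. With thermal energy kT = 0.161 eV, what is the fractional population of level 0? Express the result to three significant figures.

0.955

Eᵢ/kT = 0, 3.0559.
Z = Σ e^(−Eᵢ/kT) = e^(−0) + e^(−3.0559) = 1.0000 + 0.047080 = 1.0471.
P₀ = e^(−E₀/kT) / Z = 1.0000/1.0471 = 0.955.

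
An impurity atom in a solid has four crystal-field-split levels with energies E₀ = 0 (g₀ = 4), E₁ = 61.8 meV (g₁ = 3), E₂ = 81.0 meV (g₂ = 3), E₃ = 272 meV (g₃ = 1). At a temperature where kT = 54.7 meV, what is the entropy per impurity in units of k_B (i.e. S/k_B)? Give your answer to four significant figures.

Eᵢ/kT = 0, 1.12980, 1.48080, 4.97258.
Z = Σ gᵢe^(−Eᵢ/kT) = 4·e^(−0) + 3·e^(−1.12980) + 3·e^(−1.48080) + 1·e^(−4.97258) = 4.00000 + 0.969294 + 0.682367 + 0.00692526 = 5.65859.
⟨E⟩ = Σ EᵢPᵢ = 20.6867 meV.
S/k_B = ln Z + ⟨E⟩/kT = ln(5.65859) + 20.6867/54.7 = 1.73317 + 0.378185 = 2.111.

2.111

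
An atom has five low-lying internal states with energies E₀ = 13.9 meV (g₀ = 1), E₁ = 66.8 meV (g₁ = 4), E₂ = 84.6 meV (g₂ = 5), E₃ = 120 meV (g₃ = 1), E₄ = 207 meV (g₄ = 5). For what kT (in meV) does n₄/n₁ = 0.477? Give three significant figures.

146 meV

n₄/n₁ = (g₄/g₁) exp[−(E₄−E₁)/kT] = 0.477.
⇒ (E₄−E₁)/kT = ln((5/4)/0.477) = ln(2.6205) = 0.96337.
kT = 140.2 meV / 0.96337 = 146 meV.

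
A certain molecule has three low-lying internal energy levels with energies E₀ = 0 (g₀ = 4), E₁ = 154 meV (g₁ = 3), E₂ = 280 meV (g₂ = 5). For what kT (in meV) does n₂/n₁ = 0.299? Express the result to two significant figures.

n₂/n₁ = (g₂/g₁) exp[−(E₂−E₁)/kT] = 0.299.
⇒ (E₂−E₁)/kT = ln((5/3)/0.299) = ln(5.574) = 1.718.
kT = 126 meV / 1.718 = 73 meV.

73 meV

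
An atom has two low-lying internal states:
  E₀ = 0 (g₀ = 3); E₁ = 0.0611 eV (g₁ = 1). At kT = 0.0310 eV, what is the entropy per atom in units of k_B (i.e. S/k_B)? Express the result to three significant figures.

1.23

Eᵢ/kT = 0, 1.9710.
Z = Σ gᵢe^(−Eᵢ/kT) = 3·e^(−0) + 1·e^(−1.9710) = 3.0000 + 0.13932 = 3.1393.
⟨E⟩ = Σ EᵢPᵢ = 0.0027116 eV.
S/k_B = ln Z + ⟨E⟩/kT = ln(3.1393) + 0.0027116/0.0310 = 1.1440 + 0.087471 = 1.23.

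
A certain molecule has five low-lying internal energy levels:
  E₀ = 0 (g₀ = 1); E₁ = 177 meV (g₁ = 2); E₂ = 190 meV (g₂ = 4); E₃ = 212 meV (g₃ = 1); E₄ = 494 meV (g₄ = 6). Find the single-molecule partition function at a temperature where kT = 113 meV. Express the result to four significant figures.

Eᵢ/kT = 0, 1.56637, 1.68142, 1.87611, 4.37168.
Z = Σ gᵢe^(−Eᵢ/kT) = 1·e^(−0) + 2·e^(−1.56637) + 4·e^(−1.68142) + 1·e^(−1.87611) + 6·e^(−4.37168) = 1.00000 + 0.417604 + 0.744438 + 0.153185 + 0.0757800 = 2.39101.

Z = 2.391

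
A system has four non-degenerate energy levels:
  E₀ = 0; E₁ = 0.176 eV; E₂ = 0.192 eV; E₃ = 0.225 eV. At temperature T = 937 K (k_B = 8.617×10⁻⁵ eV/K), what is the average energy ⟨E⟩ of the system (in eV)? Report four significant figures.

0.04069 eV

k_BT = 8.617×10⁻⁵ × 937 K = 0.0807413 eV.
Eᵢ/kT = 0, 2.17980, 2.37797, 2.78668.
Z = Σ e^(−Eᵢ/kT) = e^(−0) + e^(−2.17980) + e^(−2.37797) + e^(−2.78668) = 1.00000 + 0.113064 + 0.0927386 + 0.0616255 = 1.26743.
⟨E⟩ = Σ Eᵢ e^(−Eᵢ/kT) / Z = (0·1.00000 + 0.176·0.113064 + 0.192·0.0927386 + 0.225·0.0616255) / 1.26743 = 0.04069 eV.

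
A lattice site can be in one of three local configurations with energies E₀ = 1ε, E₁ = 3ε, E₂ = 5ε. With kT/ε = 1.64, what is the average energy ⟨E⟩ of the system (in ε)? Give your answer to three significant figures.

1.68 ε

Eᵢ/kT = 0.60976, 1.8293, 3.0488.
Z = Σ e^(−Eᵢ/kT) = e^(−0.60976) + e^(−1.8293) + e^(−3.0488) = 0.54348 + 0.16053 + 0.047416 = 0.75143.
⟨E⟩ = Σ Eᵢ e^(−Eᵢ/kT) / Z = (1·0.54348 + 3·0.16053 + 5·0.047416) / 0.75143 = 1.68 ε.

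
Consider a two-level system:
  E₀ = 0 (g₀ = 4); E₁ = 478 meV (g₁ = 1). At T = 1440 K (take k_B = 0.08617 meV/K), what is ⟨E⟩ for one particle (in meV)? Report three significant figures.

2.52 meV

k_BT = 0.08617 × 1440 K = 124.08 meV.
Eᵢ/kT = 0, 3.8524.
Z = Σ gᵢe^(−Eᵢ/kT) = 4·e^(−0) + 1·e^(−3.8524) = 4.0000 + 0.021229 = 4.0212.
⟨E⟩ = Σ Eᵢ gᵢe^(−Eᵢ/kT) / Z = (0·4.0000 + 478·0.021229) / 4.0212 = 2.52 meV.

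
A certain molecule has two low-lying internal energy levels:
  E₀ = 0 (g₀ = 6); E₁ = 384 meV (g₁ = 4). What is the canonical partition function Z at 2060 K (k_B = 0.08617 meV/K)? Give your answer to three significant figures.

Z = 6.46

k_BT = 0.08617 × 2060 K = 177.51 meV.
Eᵢ/kT = 0, 2.1633.
Z = Σ gᵢe^(−Eᵢ/kT) = 6·e^(−0) + 4·e^(−2.1633) = 6.0000 + 0.45978 = 6.4598.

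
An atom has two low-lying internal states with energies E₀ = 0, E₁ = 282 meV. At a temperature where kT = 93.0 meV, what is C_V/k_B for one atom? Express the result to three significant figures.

Eᵢ/kT = 0, 3.0323.
Z = Σ e^(−Eᵢ/kT) = e^(−0) + e^(−3.0323) = 1.0000 + 0.048205 = 1.0482.
⟨E⟩ = 12.969 meV, ⟨E²⟩ = 3657.2 meV².
C_V/k_B = (⟨E²⟩ − ⟨E⟩²)/(kT)² = (3657.2 − 168.19)/8649.0 = 0.403.

0.403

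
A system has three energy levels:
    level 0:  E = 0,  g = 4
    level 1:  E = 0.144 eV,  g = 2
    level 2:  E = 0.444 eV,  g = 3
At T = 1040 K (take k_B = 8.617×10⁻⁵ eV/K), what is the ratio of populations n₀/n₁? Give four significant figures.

k_BT = 8.617×10⁻⁵ × 1040 K = 0.0896168 eV.
n₀/n₁ = (g₀/g₁) exp[−(E₀−E₁)/kT] = (4/2) × exp(−(-0.144 eV)/(0.0896168 eV)) = (4/2) × exp(1.60684) = 9.974.

9.974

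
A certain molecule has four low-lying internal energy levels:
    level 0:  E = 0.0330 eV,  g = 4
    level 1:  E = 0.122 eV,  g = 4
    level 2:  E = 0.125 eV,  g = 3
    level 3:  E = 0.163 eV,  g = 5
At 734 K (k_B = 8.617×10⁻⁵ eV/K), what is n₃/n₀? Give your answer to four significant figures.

0.1601

k_BT = 8.617×10⁻⁵ × 734 K = 0.0632488 eV.
n₃/n₀ = (g₃/g₀) exp[−(E₃−E₀)/kT] = (5/4) × exp(−(0.1300 eV)/(0.0632488 eV)) = (5/4) × exp(-2.05537) = 0.1601.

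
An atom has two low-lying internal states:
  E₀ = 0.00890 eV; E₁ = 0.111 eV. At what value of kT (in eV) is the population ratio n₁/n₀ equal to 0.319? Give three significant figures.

0.0894 eV

n₁/n₀ = exp[−(E₁−E₀)/kT] = 0.319.
⇒ (E₁−E₀)/kT = ln(1/0.319) = ln(3.1348) = 1.1426.
kT = 0.10210 eV / 1.1426 = 0.0894 eV.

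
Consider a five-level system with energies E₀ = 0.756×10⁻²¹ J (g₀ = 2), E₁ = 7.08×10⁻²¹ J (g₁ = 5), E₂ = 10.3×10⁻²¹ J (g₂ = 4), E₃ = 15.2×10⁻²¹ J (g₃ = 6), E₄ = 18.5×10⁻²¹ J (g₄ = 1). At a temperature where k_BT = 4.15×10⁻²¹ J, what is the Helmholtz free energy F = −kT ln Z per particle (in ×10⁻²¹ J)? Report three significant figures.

-4.66 ×10⁻²¹ J

Eᵢ/kT = 0.18217, 1.7060, 2.4819, 3.6627, 4.4578.
Z = Σ gᵢe^(−Eᵢ/kT) = 2·e^(−0.18217) + 5·e^(−1.7060) + 4·e^(−2.4819) + 6·e^(−3.6627) + 1·e^(−4.4578) = 1.6669 + 0.90795 + 0.33434 + 0.15398 + 0.011588 = 3.0748.
F = −kT ln Z = −4.15 × ln(3.0748) = −4.15 × 1.1232 = -4.66 ×10⁻²¹ J.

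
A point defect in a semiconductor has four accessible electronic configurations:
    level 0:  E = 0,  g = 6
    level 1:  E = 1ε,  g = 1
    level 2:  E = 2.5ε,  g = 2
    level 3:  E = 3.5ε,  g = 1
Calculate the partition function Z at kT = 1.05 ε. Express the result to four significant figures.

Z = 6.606

Eᵢ/kT = 0, 0.952381, 2.38095, 3.33333.
Z = Σ gᵢe^(−Eᵢ/kT) = 6·e^(−0) + 1·e^(−0.952381) + 2·e^(−2.38095) + 1·e^(−3.33333) = 6.00000 + 0.385821 + 0.184925 + 0.0356741 = 6.60642.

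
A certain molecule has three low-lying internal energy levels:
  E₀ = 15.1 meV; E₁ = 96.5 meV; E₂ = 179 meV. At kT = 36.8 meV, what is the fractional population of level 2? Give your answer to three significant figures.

Eᵢ/kT = 0.41033, 2.6223, 4.8641.
Z = Σ e^(−Eᵢ/kT) = e^(−0.41033) + e^(−2.6223) + e^(−4.8641) = 0.66343 + 0.072636 + 0.0077188 = 0.74378.
P₂ = e^(−E₂/kT) / Z = 0.0077188/0.74378 = 0.0104.

0.0104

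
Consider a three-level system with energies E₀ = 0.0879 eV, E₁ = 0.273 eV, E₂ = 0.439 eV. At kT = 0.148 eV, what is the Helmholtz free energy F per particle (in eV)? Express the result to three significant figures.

Eᵢ/kT = 0.59392, 1.8446, 2.9662.
Z = Σ e^(−Eᵢ/kT) = e^(−0.59392) + e^(−1.8446) + e^(−2.9662) = 0.55216 + 0.15809 + 0.051499 = 0.76175.
F = −kT ln Z = −0.148 × ln(0.76175) = −0.148 × -0.27214 = 0.0403 eV.

0.0403 eV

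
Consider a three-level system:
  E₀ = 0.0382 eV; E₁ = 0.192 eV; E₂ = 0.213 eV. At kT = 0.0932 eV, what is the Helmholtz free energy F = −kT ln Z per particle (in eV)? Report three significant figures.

0.0106 eV

Eᵢ/kT = 0.40987, 2.0601, 2.2854.
Z = Σ e^(−Eᵢ/kT) = e^(−0.40987) + e^(−2.0601) + e^(−2.2854) = 0.66374 + 0.12744 + 0.10173 = 0.89291.
F = −kT ln Z = −0.0932 × ln(0.89291) = −0.0932 × -0.11327 = 0.0106 eV.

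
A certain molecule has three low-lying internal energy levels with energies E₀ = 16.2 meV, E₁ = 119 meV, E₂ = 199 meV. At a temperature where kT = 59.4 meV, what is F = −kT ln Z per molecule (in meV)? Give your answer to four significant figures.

4.230 meV

Eᵢ/kT = 0.272727, 2.00337, 3.35017.
Z = Σ e^(−Eᵢ/kT) = e^(−0.272727) + e^(−2.00337) + e^(−3.35017) = 0.761301 + 0.134880 + 0.0350784 = 0.931259.
F = −kT ln Z = −59.4 × ln(0.931259) = −59.4 × -0.0712178 = 4.230 meV.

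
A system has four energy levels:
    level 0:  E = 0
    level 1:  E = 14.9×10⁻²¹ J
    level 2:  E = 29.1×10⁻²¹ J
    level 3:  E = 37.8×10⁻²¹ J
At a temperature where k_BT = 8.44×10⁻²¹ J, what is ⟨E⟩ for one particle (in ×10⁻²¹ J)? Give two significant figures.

3.2 ×10⁻²¹ J

Eᵢ/kT = 0, 1.765, 3.448, 4.479.
Z = Σ e^(−Eᵢ/kT) = e^(−0) + e^(−1.765) + e^(−3.448) + e^(−4.479) = 1.000 + 0.1712 + 0.03181 + 0.01134 = 1.214.
⟨E⟩ = Σ Eᵢ e^(−Eᵢ/kT) / Z = (0·1.000 + 14.9·0.1712 + 29.1·0.03181 + 37.8·0.01134) / 1.214 = 3.2 ×10⁻²¹ J.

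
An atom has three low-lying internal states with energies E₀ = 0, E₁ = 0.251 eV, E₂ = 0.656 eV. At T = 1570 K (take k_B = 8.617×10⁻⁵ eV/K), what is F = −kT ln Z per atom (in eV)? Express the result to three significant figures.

k_BT = 8.617×10⁻⁵ × 1570 K = 0.13529 eV.
Eᵢ/kT = 0, 1.8553, 4.8488.
Z = Σ e^(−Eᵢ/kT) = e^(−0) + e^(−1.8553) + e^(−4.8488) = 1.0000 + 0.15641 + 0.0078378 = 1.1642.
F = −kT ln Z = −0.13529 × ln(1.1642) = −0.13529 × 0.15203 = -0.0206 eV.

-0.0206 eV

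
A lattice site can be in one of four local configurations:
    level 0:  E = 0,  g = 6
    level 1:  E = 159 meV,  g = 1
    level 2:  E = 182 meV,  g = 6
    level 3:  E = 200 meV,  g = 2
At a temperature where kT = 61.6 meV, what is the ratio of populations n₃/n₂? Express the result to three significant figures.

n₃/n₂ = (g₃/g₂) exp[−(E₃−E₂)/kT] = (2/6) × exp(−(18 meV)/(61.6 meV)) = (2/6) × exp(-0.29221) = 0.249.

0.249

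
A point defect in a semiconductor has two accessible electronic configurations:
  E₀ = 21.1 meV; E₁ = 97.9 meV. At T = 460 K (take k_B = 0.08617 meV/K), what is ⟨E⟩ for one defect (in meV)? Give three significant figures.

30.8 meV

k_BT = 0.08617 × 460 K = 39.638 meV.
Eᵢ/kT = 0.53232, 2.4699.
Z = Σ e^(−Eᵢ/kT) = e^(−0.53232) + e^(−2.4699) = 0.58724 + 0.084593 = 0.67183.
⟨E⟩ = Σ Eᵢ e^(−Eᵢ/kT) / Z = (21.1·0.58724 + 97.9·0.084593) / 0.67183 = 30.8 meV.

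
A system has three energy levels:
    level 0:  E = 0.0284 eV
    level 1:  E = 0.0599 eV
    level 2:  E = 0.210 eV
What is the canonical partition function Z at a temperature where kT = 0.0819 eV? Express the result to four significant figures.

Eᵢ/kT = 0.346764, 0.731380, 2.56410.
Z = Σ e^(−Eᵢ/kT) = e^(−0.346764) + e^(−0.731380) + e^(−2.56410) = 0.706972 + 0.481244 + 0.0769884 = 1.26520.

Z = 1.265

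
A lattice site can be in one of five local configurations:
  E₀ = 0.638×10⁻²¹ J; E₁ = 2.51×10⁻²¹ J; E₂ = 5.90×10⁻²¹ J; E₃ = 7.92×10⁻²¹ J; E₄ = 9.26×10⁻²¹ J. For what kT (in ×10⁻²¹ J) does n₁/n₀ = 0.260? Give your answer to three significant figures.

n₁/n₀ = exp[−(E₁−E₀)/kT] = 0.260.
⇒ (E₁−E₀)/kT = ln(1/0.260) = ln(3.8462) = 1.3471.
kT = 1.872 ×10⁻²¹ J / 1.3471 = 1.39 ×10⁻²¹ J.

1.39 ×10⁻²¹ J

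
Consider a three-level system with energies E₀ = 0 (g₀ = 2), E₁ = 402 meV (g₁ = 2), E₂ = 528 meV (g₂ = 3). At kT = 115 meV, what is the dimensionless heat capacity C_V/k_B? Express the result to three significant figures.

0.633

Eᵢ/kT = 0, 3.4957, 4.5913.
Z = Σ gᵢe^(−Eᵢ/kT) = 2·e^(−0) + 2·e^(−3.4957) + 3·e^(−4.5913) = 2.0000 + 0.060655 + 0.030419 = 2.0911.
⟨E⟩ = 19.341 meV, ⟨E²⟩ = 8743.0 meV².
C_V/k_B = (⟨E²⟩ − ⟨E⟩²)/(kT)² = (8743.0 − 374.07)/13225 = 0.633.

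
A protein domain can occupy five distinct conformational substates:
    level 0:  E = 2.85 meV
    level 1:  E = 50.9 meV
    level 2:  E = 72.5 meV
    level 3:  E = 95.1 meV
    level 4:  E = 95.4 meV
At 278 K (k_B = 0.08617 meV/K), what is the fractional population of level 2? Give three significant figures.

0.0443

k_BT = 0.08617 × 278 K = 23.955 meV.
Eᵢ/kT = 0.11897, 2.1248, 3.0265, 3.9699, 3.9825.
Z = Σ e^(−Eᵢ/kT) = e^(−0.11897) + e^(−2.1248) + e^(−3.0265) + e^(−3.9699) + e^(−3.9825) = 0.88783 + 0.11946 + 0.048485 + 0.018875 + 0.018639 = 1.0933.
P₂ = e^(−E₂/kT) / Z = 0.048485/1.0933 = 0.0443.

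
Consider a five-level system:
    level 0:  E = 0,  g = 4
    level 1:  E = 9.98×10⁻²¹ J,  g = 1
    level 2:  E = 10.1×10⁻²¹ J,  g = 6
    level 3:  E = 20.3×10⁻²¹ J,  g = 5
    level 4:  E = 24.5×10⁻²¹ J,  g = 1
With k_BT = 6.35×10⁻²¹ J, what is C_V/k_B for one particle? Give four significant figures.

0.7801

Eᵢ/kT = 0, 1.57165, 1.59055, 3.19685, 3.85827.
Z = Σ gᵢe^(−Eᵢ/kT) = 4·e^(−0) + 1·e^(−1.57165) + 6·e^(−1.59055) + 5·e^(−3.19685) + 1·e^(−3.85827) = 4.00000 + 0.207702 + 1.22288 + 0.204454 + 0.0211045 = 5.65614.
⟨E⟩ = 3.37535, ⟨E²⟩ = 42.8481.
C_V/k_B = (⟨E²⟩ − ⟨E⟩²)/(kT)² = (42.8481 − 11.3930)/40.3225 = 0.7801.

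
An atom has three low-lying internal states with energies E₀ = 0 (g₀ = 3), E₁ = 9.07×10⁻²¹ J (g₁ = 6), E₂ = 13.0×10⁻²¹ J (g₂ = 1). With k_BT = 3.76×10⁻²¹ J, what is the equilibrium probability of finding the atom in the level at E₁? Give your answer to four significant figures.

Eᵢ/kT = 0, 2.41223, 3.45745.
Z = Σ gᵢe^(−Eᵢ/kT) = 3·e^(−0) + 6·e^(−2.41223) + 1·e^(−3.45745) = 3.00000 + 0.537691 + 0.0315100 = 3.56920.
P₁ = g₁ e^(−E₁/kT) / Z = 0.537691/3.56920 = 0.1506.

0.1506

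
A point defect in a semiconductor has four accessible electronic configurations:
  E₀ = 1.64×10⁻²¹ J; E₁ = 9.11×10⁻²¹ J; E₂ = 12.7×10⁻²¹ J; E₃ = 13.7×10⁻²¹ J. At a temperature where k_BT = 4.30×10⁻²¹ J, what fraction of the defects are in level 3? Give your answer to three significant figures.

Eᵢ/kT = 0.38140, 2.1186, 2.9535, 3.1860.
Z = Σ e^(−Eᵢ/kT) = e^(−0.38140) + e^(−2.1186) + e^(−2.9535) + e^(−3.1860) = 0.68290 + 0.12020 + 0.052157 + 0.041337 = 0.89659.
P₃ = e^(−E₃/kT) / Z = 0.041337/0.89659 = 0.0461.

0.0461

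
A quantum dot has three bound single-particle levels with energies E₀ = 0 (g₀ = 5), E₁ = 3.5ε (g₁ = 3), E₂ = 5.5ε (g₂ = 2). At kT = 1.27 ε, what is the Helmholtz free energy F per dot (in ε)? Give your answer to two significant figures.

-2.1 ε

Eᵢ/kT = 0, 2.756, 4.331.
Z = Σ gᵢe^(−Eᵢ/kT) = 5·e^(−0) + 3·e^(−2.756) + 2·e^(−4.331) = 5.000 + 0.1906 + 0.02631 = 5.217.
F = −kT ln Z = −1.27 × ln(5.217) = −1.27 × 1.652 = -2.1 ε.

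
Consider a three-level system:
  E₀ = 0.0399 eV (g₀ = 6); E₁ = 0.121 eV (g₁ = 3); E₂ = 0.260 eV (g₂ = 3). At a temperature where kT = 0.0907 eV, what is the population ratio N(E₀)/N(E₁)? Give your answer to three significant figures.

n₀/n₁ = (g₀/g₁) exp[−(E₀−E₁)/kT] = (6/3) × exp(−(-0.0811 eV)/(0.0907 eV)) = (6/3) × exp(0.89416) = 4.89.

4.89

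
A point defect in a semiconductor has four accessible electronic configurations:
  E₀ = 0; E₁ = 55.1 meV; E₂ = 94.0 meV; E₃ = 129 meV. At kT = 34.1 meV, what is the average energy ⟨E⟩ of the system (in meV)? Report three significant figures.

15.5 meV

Eᵢ/kT = 0, 1.6158, 2.7566, 3.7830.
Z = Σ e^(−Eᵢ/kT) = e^(−0) + e^(−1.6158) + e^(−2.7566) + e^(−3.7830) = 1.0000 + 0.19873 + 0.063507 + 0.022754 = 1.2850.
⟨E⟩ = Σ Eᵢ e^(−Eᵢ/kT) / Z = (0·1.0000 + 55.1·0.19873 + 94.0·0.063507 + 129·0.022754) / 1.2850 = 15.5 meV.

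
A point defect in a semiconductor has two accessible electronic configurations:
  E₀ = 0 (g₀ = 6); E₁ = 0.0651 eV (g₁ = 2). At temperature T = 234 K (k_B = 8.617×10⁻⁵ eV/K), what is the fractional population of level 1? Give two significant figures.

k_BT = 8.617×10⁻⁵ × 234 K = 0.02016 eV.
Eᵢ/kT = 0, 3.229.
Z = Σ gᵢe^(−Eᵢ/kT) = 6·e^(−0) + 2·e^(−3.229) = 6.000 + 0.07919 = 6.079.
P₁ = g₁ e^(−E₁/kT) / Z = 0.07919/6.079 = 0.013.

0.013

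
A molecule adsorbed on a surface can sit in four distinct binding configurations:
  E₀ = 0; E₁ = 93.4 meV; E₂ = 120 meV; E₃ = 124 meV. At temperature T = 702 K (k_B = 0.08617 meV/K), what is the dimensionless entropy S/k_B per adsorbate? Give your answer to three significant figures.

0.977

k_BT = 0.08617 × 702 K = 60.491 meV.
Eᵢ/kT = 0, 1.5440, 1.9838, 2.0499.
Z = Σ e^(−Eᵢ/kT) = e^(−0) + e^(−1.5440) + e^(−1.9838) + e^(−2.0499) = 1.0000 + 0.21353 + 0.13755 + 0.12875 = 1.4798.
⟨E⟩ = Σ EᵢPᵢ = 35.420 meV.
S/k_B = ln Z + ⟨E⟩/kT = ln(1.4798) + 35.420/60.491 = 0.39191 + 0.58554 = 0.977.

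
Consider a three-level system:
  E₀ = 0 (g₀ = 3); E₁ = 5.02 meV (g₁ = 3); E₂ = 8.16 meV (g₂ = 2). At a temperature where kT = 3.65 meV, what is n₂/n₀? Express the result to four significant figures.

0.07128

n₂/n₀ = (g₂/g₀) exp[−(E₂−E₀)/kT] = (2/3) × exp(−(8.16 meV)/(3.65 meV)) = (2/3) × exp(-2.23562) = 0.07128.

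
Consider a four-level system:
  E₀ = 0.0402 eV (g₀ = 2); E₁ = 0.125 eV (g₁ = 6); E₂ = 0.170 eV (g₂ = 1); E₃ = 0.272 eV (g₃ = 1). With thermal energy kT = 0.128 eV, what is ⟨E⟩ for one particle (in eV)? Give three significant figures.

0.102 eV

Eᵢ/kT = 0.31406, 0.97656, 1.3281, 2.1250.
Z = Σ gᵢe^(−Eᵢ/kT) = 2·e^(−0.31406) + 6·e^(−0.97656) + 1·e^(−1.3281) + 1·e^(−2.1250) = 1.4610 + 2.2596 + 0.26498 + 0.11943 = 4.1050.
⟨E⟩ = Σ Eᵢ gᵢe^(−Eᵢ/kT) / Z = (0.0402·1.4610 + 0.125·2.2596 + 0.170·0.26498 + 0.272·0.11943) / 4.1050 = 0.102 eV.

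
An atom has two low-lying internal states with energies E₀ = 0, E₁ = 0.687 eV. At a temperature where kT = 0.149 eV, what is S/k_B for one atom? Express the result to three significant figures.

0.0553

Eᵢ/kT = 0, 4.6107.
Z = Σ e^(−Eᵢ/kT) = e^(−0) + e^(−4.6107) = 1.0000 + 0.0099449 = 1.0099.
⟨E⟩ = Σ EᵢPᵢ = 0.0067652 eV.
S/k_B = ln Z + ⟨E⟩/kT = ln(1.0099) + 0.0067652/0.149 = 0.0098513 + 0.045404 = 0.0553.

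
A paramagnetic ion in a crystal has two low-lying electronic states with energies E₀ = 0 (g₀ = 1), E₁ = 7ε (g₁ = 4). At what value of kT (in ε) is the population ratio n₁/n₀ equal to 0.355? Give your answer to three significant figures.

n₁/n₀ = (g₁/g₀) exp[−(E₁−E₀)/kT] = 0.355.
⇒ (E₁−E₀)/kT = ln((4/1)/0.355) = ln(11.268) = 2.4220.
kT = 7ε / 2.4220 = 2.89 ε.

2.89 ε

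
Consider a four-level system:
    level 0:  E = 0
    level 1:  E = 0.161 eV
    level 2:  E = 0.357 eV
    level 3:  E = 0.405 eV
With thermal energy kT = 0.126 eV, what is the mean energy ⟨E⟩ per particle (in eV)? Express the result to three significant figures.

Eᵢ/kT = 0, 1.2778, 2.8333, 3.2143.
Z = Σ e^(−Eᵢ/kT) = e^(−0) + e^(−1.2778) + e^(−2.8333) + e^(−3.2143) = 1.0000 + 0.27865 + 0.058818 + 0.040183 = 1.3777.
⟨E⟩ = Σ Eᵢ e^(−Eᵢ/kT) / Z = (0·1.0000 + 0.161·0.27865 + 0.357·0.058818 + 0.405·0.040183) / 1.3777 = 0.0596 eV.

0.0596 eV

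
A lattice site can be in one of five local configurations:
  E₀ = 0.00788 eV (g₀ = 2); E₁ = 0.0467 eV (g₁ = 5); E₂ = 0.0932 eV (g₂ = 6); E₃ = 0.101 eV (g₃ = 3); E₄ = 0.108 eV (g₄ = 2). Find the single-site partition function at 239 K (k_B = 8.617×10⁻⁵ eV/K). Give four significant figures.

k_BT = 8.617×10⁻⁵ × 239 K = 0.0205946 eV.
Eᵢ/kT = 0.382625, 2.26758, 4.52546, 4.90420, 5.24409.
Z = Σ gᵢe^(−Eᵢ/kT) = 2·e^(−0.382625) + 5·e^(−2.26758) + 6·e^(−4.52546) + 3·e^(−4.90420) + 2·e^(−5.24409) = 1.36414 + 0.517812 + 0.0649784 + 0.0222461 + 0.0105572 = 1.97973.

Z = 1.980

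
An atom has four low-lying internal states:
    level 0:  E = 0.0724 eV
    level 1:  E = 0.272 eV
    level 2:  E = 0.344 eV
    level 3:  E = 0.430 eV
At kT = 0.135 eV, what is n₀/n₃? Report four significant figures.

n₀/n₃ = exp[−(E₀−E₃)/kT] = exp(−(-0.3576 eV)/(0.135 eV)) = exp(2.64889) = 14.14.

14.14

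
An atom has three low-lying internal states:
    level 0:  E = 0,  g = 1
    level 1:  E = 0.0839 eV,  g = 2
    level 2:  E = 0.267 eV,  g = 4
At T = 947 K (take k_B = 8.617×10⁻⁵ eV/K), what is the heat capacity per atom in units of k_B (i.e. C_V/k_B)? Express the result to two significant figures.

k_BT = 8.617×10⁻⁵ × 947 K = 0.08160 eV.
Eᵢ/kT = 0, 1.028, 3.272.
Z = Σ gᵢe^(−Eᵢ/kT) = 1·e^(−0) + 2·e^(−1.028) + 4·e^(−3.272) = 1.000 + 0.7154 + 0.1517 = 1.867.
⟨E⟩ = 0.05384 eV, ⟨E²⟩ = 0.008490 eV².
C_V/k_B = (⟨E²⟩ − ⟨E⟩²)/(kT)² = (0.008490 − 0.002899)/0.006659 = 0.84.

0.84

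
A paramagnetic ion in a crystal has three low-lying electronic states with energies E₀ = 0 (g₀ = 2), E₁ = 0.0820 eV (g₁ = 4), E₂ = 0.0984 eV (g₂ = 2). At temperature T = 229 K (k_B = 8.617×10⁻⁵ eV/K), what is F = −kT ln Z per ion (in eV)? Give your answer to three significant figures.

k_BT = 8.617×10⁻⁵ × 229 K = 0.019733 eV.
Eᵢ/kT = 0, 4.1555, 4.9866.
Z = Σ gᵢe^(−Eᵢ/kT) = 2·e^(−0) + 4·e^(−4.1555) + 2·e^(−4.9866) = 2.0000 + 0.062712 + 0.013658 = 2.0764.
F = −kT ln Z = −0.019733 × ln(2.0764) = −0.019733 × 0.73064 = -0.0144 eV.

-0.0144 eV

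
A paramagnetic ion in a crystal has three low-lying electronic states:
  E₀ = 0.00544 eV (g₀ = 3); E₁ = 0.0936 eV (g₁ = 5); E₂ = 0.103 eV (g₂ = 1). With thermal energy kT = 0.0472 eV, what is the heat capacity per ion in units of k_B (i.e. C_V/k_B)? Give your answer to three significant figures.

Eᵢ/kT = 0.11525, 1.9831, 2.1822.
Z = Σ gᵢe^(−Eᵢ/kT) = 3·e^(−0.11525) + 5·e^(−1.9831) + 1·e^(−2.1822) = 2.6734 + 0.68821 + 0.11279 = 3.4744.
⟨E⟩ = 0.026070 eV, ⟨E²⟩ = 0.0021025 eV².
C_V/k_B = (⟨E²⟩ − ⟨E⟩²)/(kT)² = (0.0021025 − 0.00067964)/0.0022278 = 0.639.

0.639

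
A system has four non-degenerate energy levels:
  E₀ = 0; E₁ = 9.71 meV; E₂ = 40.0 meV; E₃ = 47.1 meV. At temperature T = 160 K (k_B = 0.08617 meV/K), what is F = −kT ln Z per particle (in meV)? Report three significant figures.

k_BT = 0.08617 × 160 K = 13.787 meV.
Eᵢ/kT = 0, 0.70429, 2.9013, 3.4163.
Z = Σ e^(−Eᵢ/kT) = e^(−0) + e^(−0.70429) + e^(−2.9013) + e^(−3.4163) = 1.0000 + 0.49446 + 0.054952 + 0.032834 = 1.5822.
F = −kT ln Z = −13.787 × ln(1.5822) = −13.787 × 0.45882 = -6.33 meV.

-6.33 meV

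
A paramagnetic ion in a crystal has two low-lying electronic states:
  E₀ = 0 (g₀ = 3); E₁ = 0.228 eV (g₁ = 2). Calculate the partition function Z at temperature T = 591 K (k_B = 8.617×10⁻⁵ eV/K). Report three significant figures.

k_BT = 8.617×10⁻⁵ × 591 K = 0.050926 eV.
Eᵢ/kT = 0, 4.4771.
Z = Σ gᵢe^(−Eᵢ/kT) = 3·e^(−0) + 2·e^(−4.4771) = 3.0000 + 0.022733 = 3.0227.

Z = 3.02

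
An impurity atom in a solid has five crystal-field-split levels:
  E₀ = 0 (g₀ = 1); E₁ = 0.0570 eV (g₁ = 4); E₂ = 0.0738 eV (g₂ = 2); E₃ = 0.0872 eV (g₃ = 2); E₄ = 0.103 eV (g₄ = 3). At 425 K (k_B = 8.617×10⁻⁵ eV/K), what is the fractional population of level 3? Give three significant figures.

0.0747

k_BT = 8.617×10⁻⁵ × 425 K = 0.036622 eV.
Eᵢ/kT = 0, 1.5564, 2.0152, 2.3811, 2.8125.
Z = Σ gᵢe^(−Eᵢ/kT) = 1·e^(−0) + 4·e^(−1.5564) + 2·e^(−2.0152) + 2·e^(−2.3811) + 3·e^(−2.8125) = 1.0000 + 0.84358 + 0.26659 + 0.18490 + 0.18016 = 2.4752.
P₃ = g₃ e^(−E₃/kT) / Z = 0.18490/2.4752 = 0.0747.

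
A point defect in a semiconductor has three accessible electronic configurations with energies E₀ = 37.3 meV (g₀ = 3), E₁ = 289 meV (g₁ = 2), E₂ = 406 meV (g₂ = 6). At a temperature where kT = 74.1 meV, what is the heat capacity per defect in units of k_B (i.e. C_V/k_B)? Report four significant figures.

0.5590

Eᵢ/kT = 0.503374, 3.90013, 5.47908.
Z = Σ gᵢe^(−Eᵢ/kT) = 3·e^(−0.503374) + 2·e^(−3.90013) + 6·e^(−5.47908) = 1.81346 + 0.0404786 + 0.0250390 = 1.87898.
⟨E⟩ = 47.6355 meV, ⟨E²⟩ = 5338.64 meV².
C_V/k_B = (⟨E²⟩ − ⟨E⟩²)/(kT)² = (5338.64 − 2269.14)/5490.81 = 0.5590.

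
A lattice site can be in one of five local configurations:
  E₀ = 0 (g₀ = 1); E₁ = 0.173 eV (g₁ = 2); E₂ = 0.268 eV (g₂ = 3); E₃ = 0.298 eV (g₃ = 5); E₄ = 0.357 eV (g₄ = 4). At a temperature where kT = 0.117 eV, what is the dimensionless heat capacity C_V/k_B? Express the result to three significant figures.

1.36

Eᵢ/kT = 0, 1.4786, 2.2906, 2.5470, 3.0513.
Z = Σ gᵢe^(−Eᵢ/kT) = 1·e^(−0) + 2·e^(−1.4786) + 3·e^(−2.2906) + 5·e^(−2.5470) + 4·e^(−3.0513) = 1.0000 + 0.45591 + 0.30362 + 0.39158 + 0.18919 = 2.3403.
⟨E⟩ = 0.14719 eV, ⟨E²⟩ = 0.040310 eV².
C_V/k_B = (⟨E²⟩ − ⟨E⟩²)/(kT)² = (0.040310 − 0.021665)/0.013689 = 1.36.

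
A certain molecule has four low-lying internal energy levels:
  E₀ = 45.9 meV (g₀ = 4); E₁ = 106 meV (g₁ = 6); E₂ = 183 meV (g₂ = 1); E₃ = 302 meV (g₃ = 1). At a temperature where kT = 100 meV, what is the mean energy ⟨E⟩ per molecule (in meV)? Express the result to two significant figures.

79 meV

Eᵢ/kT = 0.4590, 1.060, 1.830, 3.020.
Z = Σ gᵢe^(−Eᵢ/kT) = 4·e^(−0.4590) + 6·e^(−1.060) + 1·e^(−1.830) + 1·e^(−3.020) = 2.528 + 2.079 + 0.1604 + 0.04880 = 4.816.
⟨E⟩ = Σ Eᵢ gᵢe^(−Eᵢ/kT) / Z = (45.9·2.528 + 106·2.079 + 183·0.1604 + 302·0.04880) / 4.816 = 79 meV.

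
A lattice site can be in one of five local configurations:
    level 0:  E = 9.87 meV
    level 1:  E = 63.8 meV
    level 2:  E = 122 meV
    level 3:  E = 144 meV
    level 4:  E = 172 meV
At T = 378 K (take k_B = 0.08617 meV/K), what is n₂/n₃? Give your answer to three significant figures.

k_BT = 0.08617 × 378 K = 32.572 meV.
n₂/n₃ = exp[−(E₂−E₃)/kT] = exp(−(-22 meV)/(32.572 meV)) = exp(0.67543) = 1.96.

1.96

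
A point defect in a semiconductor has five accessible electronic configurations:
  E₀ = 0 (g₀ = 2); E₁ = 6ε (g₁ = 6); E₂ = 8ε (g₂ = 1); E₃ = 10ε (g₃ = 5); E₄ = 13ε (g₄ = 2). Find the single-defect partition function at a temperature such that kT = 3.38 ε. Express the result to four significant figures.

Z = 3.413

Eᵢ/kT = 0, 1.77515, 2.36686, 2.95858, 3.84615.
Z = Σ gᵢe^(−Eᵢ/kT) = 2·e^(−0) + 6·e^(−1.77515) + 1·e^(−2.36686) + 5·e^(−2.95858) + 2·e^(−3.84615) = 2.00000 + 1.01675 + 0.0937747 + 0.259463 + 0.0427236 = 3.41271.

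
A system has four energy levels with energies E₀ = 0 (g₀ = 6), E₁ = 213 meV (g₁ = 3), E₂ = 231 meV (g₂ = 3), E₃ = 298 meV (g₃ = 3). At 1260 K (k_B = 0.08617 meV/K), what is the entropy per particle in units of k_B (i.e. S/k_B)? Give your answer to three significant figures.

2.25

k_BT = 0.08617 × 1260 K = 108.57 meV.
Eᵢ/kT = 0, 1.9619, 2.1277, 2.7448.
Z = Σ gᵢe^(−Eᵢ/kT) = 6·e^(−0) + 3·e^(−1.9619) + 3·e^(−2.1277) + 3·e^(−2.7448) = 6.0000 + 0.42177 + 0.35733 + 0.19278 = 6.9719.
⟨E⟩ = Σ EᵢPᵢ = 32.965 meV.
S/k_B = ln Z + ⟨E⟩/kT = ln(6.9719) + 32.965/108.57 = 1.9419 + 0.30363 = 2.25.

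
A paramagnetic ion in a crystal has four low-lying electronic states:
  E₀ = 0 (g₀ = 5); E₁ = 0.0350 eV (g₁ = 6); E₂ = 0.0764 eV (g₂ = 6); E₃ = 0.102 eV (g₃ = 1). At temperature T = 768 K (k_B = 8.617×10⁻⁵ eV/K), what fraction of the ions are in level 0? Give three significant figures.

k_BT = 8.617×10⁻⁵ × 768 K = 0.066179 eV.
Eᵢ/kT = 0, 0.52887, 1.1544, 1.5413.
Z = Σ gᵢe^(−Eᵢ/kT) = 5·e^(−0) + 6·e^(−0.52887) + 6·e^(−1.1544) + 1·e^(−1.5413) = 5.0000 + 3.5356 + 1.8915 + 0.21410 = 10.641.
P₀ = g₀ e^(−E₀/kT) / Z = 5.0000/10.641 = 0.470.

0.470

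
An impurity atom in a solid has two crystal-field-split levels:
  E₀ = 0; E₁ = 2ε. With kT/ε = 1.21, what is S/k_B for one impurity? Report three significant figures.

0.441

Eᵢ/kT = 0, 1.6529.
Z = Σ e^(−Eᵢ/kT) = e^(−0) + e^(−1.6529) = 1.0000 + 0.19149 = 1.1915.
⟨E⟩ = Σ EᵢPᵢ = 0.32143 ε.
S/k_B = ln Z + ⟨E⟩/kT = ln(1.1915) + 0.32143/1.21 = 0.17521 + 0.26564 = 0.441.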